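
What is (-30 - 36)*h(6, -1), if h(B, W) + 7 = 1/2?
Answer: 429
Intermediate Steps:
h(B, W) = -13/2 (h(B, W) = -7 + 1/2 = -13/2)
(-30 - 36)*h(6, -1) = (-30 - 36)*(-13/2) = -66*(-13/2) = 429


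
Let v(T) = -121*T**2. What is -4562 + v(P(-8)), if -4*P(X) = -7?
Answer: -78921/16 ≈ -4932.6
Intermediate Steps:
P(X) = 7/4 (P(X) = -1/4*(-7) = 7/4)
-4562 + v(P(-8)) = -4562 - 121*(7/4)**2 = -4562 - 121*49/16 = -4562 - 5929/16 = -78921/16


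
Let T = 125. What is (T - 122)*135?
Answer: 405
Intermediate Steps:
(T - 122)*135 = (125 - 122)*135 = 3*135 = 405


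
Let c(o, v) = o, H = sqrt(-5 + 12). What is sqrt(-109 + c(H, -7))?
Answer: sqrt(-109 + sqrt(7)) ≈ 10.313*I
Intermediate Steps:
H = sqrt(7) ≈ 2.6458
sqrt(-109 + c(H, -7)) = sqrt(-109 + sqrt(7))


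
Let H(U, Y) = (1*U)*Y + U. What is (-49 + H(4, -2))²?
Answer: 2809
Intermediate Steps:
H(U, Y) = U + U*Y (H(U, Y) = U*Y + U = U + U*Y)
(-49 + H(4, -2))² = (-49 + 4*(1 - 2))² = (-49 + 4*(-1))² = (-49 - 4)² = (-53)² = 2809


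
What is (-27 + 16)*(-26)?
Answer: 286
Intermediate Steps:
(-27 + 16)*(-26) = -11*(-26) = 286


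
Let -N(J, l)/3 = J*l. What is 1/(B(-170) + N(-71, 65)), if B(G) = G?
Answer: 1/13675 ≈ 7.3126e-5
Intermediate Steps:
N(J, l) = -3*J*l
1/(B(-170) + N(-71, 65)) = 1/(-170 - 3*(-71)*65) = 1/(-170 + 13845) = 1/13675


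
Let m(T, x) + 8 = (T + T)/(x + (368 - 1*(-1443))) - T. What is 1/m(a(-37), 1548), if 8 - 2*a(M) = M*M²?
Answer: -6718/170122721 ≈ -3.9489e-5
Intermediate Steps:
a(M) = 4 - M³/2 (a(M) = 4 - M*M²/2 = 4 - M³/2)
m(T, x) = -8 - T + 2*T/(1811 + x) (m(T, x) = -8 + ((T + T)/(x + (368 - 1*(-1443))) - T) = -8 + ((2*T)/(x + (368 + 1443)) - T) = -8 + ((2*T)/(x + 1811) - T) = -8 + ((2*T)/(1811 + x) - T) = -8 + (2*T/(1811 + x) - T) = -8 + (-T + 2*T/(1811 + x)) = -8 - T + 2*T/(1811 + x))
1/m(a(-37), 1548) = 1/((-14488 - 1809*(4 - ½*(-37)³) - 8*1548 - 1*(4 - ½*(-37)³)*1548)/(1811 + 1548)) = 1/((-14488 - 1809*(4 - ½*(-50653)) - 12384 - 1*(4 - ½*(-50653))*1548)/3359) = 1/((-14488 - 1809*(4 + 50653/2) - 12384 - 1*(4 + 50653/2)*1548)/3359) = 1/((-14488 - 1809*50661/2 - 12384 - 1*50661/2*1548)/3359) = 1/((-14488 - 91645749/2 - 12384 - 39211614)/3359) = 1/((1/3359)*(-170122721/2)) = 1/(-170122721/6718) = -6718/170122721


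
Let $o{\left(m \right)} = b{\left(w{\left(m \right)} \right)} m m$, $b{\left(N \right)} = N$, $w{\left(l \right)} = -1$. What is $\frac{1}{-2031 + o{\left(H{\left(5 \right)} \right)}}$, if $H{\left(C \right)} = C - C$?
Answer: $- \frac{1}{2031} \approx -0.00049237$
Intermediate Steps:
$H{\left(C \right)} = 0$
$o{\left(m \right)} = - m^{2}$ ($o{\left(m \right)} = - m m = - m^{2}$)
$\frac{1}{-2031 + o{\left(H{\left(5 \right)} \right)}} = \frac{1}{-2031 - 0^{2}} = \frac{1}{-2031 - 0} = \frac{1}{-2031 + 0} = \frac{1}{-2031} = - \frac{1}{2031}$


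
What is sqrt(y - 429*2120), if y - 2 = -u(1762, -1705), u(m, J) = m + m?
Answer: I*sqrt(913002) ≈ 955.51*I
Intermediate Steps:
u(m, J) = 2*m
y = -3522 (y = 2 - 2*1762 = 2 - 1*3524 = 2 - 3524 = -3522)
sqrt(y - 429*2120) = sqrt(-3522 - 429*2120) = sqrt(-3522 - 909480) = sqrt(-913002) = I*sqrt(913002)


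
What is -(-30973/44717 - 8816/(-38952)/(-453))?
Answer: 68365092395/98630364069 ≈ 0.69314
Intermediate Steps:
-(-30973/44717 - 8816/(-38952)/(-453)) = -(-30973*1/44717 - 8816*(-1/38952)*(-1/453)) = -(-30973/44717 + (1102/4869)*(-1/453)) = -(-30973/44717 - 1102/2205657) = -1*(-68365092395/98630364069) = 68365092395/98630364069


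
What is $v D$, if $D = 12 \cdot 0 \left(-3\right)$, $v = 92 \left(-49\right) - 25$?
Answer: $0$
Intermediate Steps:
$v = -4533$ ($v = -4508 - 25 = -4533$)
$D = 0$ ($D = 12 \cdot 0 = 0$)
$v D = \left(-4533\right) 0 = 0$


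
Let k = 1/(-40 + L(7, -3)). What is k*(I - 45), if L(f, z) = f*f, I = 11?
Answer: -34/9 ≈ -3.7778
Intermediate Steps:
L(f, z) = f**2
k = 1/9 (k = 1/(-40 + 7**2) = 1/(-40 + 49) = 1/9 ≈ 0.11111)
k*(I - 45) = (11 - 45)/9 = (1/9)*(-34) = -34/9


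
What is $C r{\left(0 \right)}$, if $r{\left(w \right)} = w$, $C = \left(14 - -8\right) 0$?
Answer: $0$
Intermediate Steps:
$C = 0$ ($C = \left(14 + \left(-4 + 12\right)\right) 0 = \left(14 + 8\right) 0 = 22 \cdot 0 = 0$)
$C r{\left(0 \right)} = 0 \cdot 0 = 0$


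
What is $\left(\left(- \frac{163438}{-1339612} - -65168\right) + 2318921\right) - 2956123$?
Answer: $- \frac{16658770595}{29122} \approx -5.7203 \cdot 10^{5}$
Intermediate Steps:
$\left(\left(- \frac{163438}{-1339612} - -65168\right) + 2318921\right) - 2956123 = \left(\left(\left(-163438\right) \left(- \frac{1}{1339612}\right) + 65168\right) + 2318921\right) - 2956123 = \left(\left(\frac{3553}{29122} + 65168\right) + 2318921\right) - 2956123 = \left(\frac{1897826049}{29122} + 2318921\right) - 2956123 = \frac{69429443411}{29122} - 2956123 = - \frac{16658770595}{29122}$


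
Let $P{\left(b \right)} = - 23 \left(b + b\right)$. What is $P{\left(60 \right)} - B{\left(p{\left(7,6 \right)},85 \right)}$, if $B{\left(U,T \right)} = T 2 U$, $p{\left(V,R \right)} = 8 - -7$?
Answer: $-5310$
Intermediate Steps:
$p{\left(V,R \right)} = 15$ ($p{\left(V,R \right)} = 8 + 7 = 15$)
$B{\left(U,T \right)} = 2 T U$
$P{\left(b \right)} = - 46 b$ ($P{\left(b \right)} = - 23 \cdot 2 b = - 46 b$)
$P{\left(60 \right)} - B{\left(p{\left(7,6 \right)},85 \right)} = \left(-46\right) 60 - 2 \cdot 85 \cdot 15 = -2760 - 2550 = -5310$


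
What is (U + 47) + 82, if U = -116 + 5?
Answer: 18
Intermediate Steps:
U = -111
(U + 47) + 82 = (-111 + 47) + 82 = -64 + 82 = 18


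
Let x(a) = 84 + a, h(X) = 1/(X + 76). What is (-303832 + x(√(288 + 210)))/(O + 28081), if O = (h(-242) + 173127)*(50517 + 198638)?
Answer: -50422168/7160490388001 + 166*√498/7160490388001 ≈ -7.0412e-6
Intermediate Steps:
h(X) = 1/(76 + X)
O = 7160485726555/166 (O = (1/(76 - 242) + 173127)*(50517 + 198638) = (1/(-166) + 173127)*249155 = (-1/166 + 173127)*249155 = (28739081/166)*249155 = 7160485726555/166 ≈ 4.3135e+10)
(-303832 + x(√(288 + 210)))/(O + 28081) = (-303832 + (84 + √(288 + 210)))/(7160485726555/166 + 28081) = (-303832 + (84 + √498))/(7160490388001/166) = (-303748 + √498)*(166/7160490388001) = -50422168/7160490388001 + 166*√498/7160490388001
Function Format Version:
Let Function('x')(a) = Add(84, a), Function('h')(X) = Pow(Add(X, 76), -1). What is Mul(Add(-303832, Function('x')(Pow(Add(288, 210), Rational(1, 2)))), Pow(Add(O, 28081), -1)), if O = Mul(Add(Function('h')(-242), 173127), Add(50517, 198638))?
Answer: Add(Rational(-50422168, 7160490388001), Mul(Rational(166, 7160490388001), Pow(498, Rational(1, 2)))) ≈ -7.0412e-6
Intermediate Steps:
Function('h')(X) = Pow(Add(76, X), -1)
O = Rational(7160485726555, 166) (O = Mul(Add(Pow(Add(76, -242), -1), 173127), Add(50517, 198638)) = Mul(Add(Pow(-166, -1), 173127), 249155) = Mul(Add(Rational(-1, 166), 173127), 249155) = Mul(Rational(28739081, 166), 249155) = Rational(7160485726555, 166) ≈ 4.3135e+10)
Mul(Add(-303832, Function('x')(Pow(Add(288, 210), Rational(1, 2)))), Pow(Add(O, 28081), -1)) = Mul(Add(-303832, Add(84, Pow(Add(288, 210), Rational(1, 2)))), Pow(Add(Rational(7160485726555, 166), 28081), -1)) = Mul(Add(-303832, Add(84, Pow(498, Rational(1, 2)))), Pow(Rational(7160490388001, 166), -1)) = Mul(Add(-303748, Pow(498, Rational(1, 2))), Rational(166, 7160490388001)) = Add(Rational(-50422168, 7160490388001), Mul(Rational(166, 7160490388001), Pow(498, Rational(1, 2))))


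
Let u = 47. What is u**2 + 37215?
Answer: 39424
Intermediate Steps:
u**2 + 37215 = 47**2 + 37215 = 2209 + 37215 = 39424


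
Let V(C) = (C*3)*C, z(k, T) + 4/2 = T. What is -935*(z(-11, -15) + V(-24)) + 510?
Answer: -1599275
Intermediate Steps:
z(k, T) = -2 + T
V(C) = 3*C² (V(C) = (3*C)*C = 3*C²)
-935*(z(-11, -15) + V(-24)) + 510 = -935*((-2 - 15) + 3*(-24)²) + 510 = -935*(-17 + 3*576) + 510 = -935*(-17 + 1728) + 510 = -935*1711 + 510 = -1599785 + 510 = -1599275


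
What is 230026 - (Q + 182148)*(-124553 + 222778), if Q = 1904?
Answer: -18078277674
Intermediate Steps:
230026 - (Q + 182148)*(-124553 + 222778) = 230026 - (1904 + 182148)*(-124553 + 222778) = 230026 - 184052*98225 = 230026 - 1*18078507700 = 230026 - 18078507700 = -18078277674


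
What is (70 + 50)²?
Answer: 14400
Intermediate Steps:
(70 + 50)² = 120² = 14400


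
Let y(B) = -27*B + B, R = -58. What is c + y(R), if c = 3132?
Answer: 4640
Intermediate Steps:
y(B) = -26*B
c + y(R) = 3132 - 26*(-58) = 3132 + 1508 = 4640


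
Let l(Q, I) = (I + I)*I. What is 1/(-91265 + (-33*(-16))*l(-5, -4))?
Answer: -1/74369 ≈ -1.3446e-5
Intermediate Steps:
l(Q, I) = 2*I² (l(Q, I) = (2*I)*I = 2*I²)
1/(-91265 + (-33*(-16))*l(-5, -4)) = 1/(-91265 + (-33*(-16))*(2*(-4)²)) = 1/(-91265 + 528*(2*16)) = 1/(-91265 + 528*32) = 1/(-91265 + 16896) = 1/(-74369) = -1/74369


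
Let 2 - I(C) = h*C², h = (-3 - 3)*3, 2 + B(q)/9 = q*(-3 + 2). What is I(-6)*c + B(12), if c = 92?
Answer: 59674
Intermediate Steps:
B(q) = -18 - 9*q (B(q) = -18 + 9*(q*(-3 + 2)) = -18 + 9*(q*(-1)) = -18 + 9*(-q) = -18 - 9*q)
h = -18 (h = -6*3 = -18)
I(C) = 2 + 18*C² (I(C) = 2 - (-18)*C² = 2 + 18*C²)
I(-6)*c + B(12) = (2 + 18*(-6)²)*92 + (-18 - 9*12) = (2 + 18*36)*92 + (-18 - 108) = (2 + 648)*92 - 126 = 650*92 - 126 = 59800 - 126 = 59674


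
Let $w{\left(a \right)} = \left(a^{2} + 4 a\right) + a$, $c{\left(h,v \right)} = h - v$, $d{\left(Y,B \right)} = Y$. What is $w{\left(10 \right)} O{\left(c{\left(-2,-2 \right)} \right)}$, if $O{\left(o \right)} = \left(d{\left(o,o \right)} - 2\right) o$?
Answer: $0$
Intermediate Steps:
$w{\left(a \right)} = a^{2} + 5 a$
$O{\left(o \right)} = o \left(-2 + o\right)$ ($O{\left(o \right)} = \left(o - 2\right) o = \left(-2 + o\right) o = o \left(-2 + o\right)$)
$w{\left(10 \right)} O{\left(c{\left(-2,-2 \right)} \right)} = 10 \left(5 + 10\right) \left(-2 - -2\right) \left(-2 - 0\right) = 10 \cdot 15 \left(-2 + 2\right) \left(-2 + \left(-2 + 2\right)\right) = 150 \cdot 0 \left(-2 + 0\right) = 150 \cdot 0 \left(-2\right) = 150 \cdot 0 = 0$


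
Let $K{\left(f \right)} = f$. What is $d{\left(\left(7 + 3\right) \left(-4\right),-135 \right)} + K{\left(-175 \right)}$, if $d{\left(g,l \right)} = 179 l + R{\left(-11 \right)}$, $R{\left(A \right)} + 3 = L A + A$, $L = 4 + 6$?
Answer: $-24464$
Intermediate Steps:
$L = 10$
$R{\left(A \right)} = -3 + 11 A$ ($R{\left(A \right)} = -3 + \left(10 A + A\right) = -3 + 11 A$)
$d{\left(g,l \right)} = -124 + 179 l$ ($d{\left(g,l \right)} = 179 l + \left(-3 + 11 \left(-11\right)\right) = 179 l - 124 = -124 + 179 l$)
$d{\left(\left(7 + 3\right) \left(-4\right),-135 \right)} + K{\left(-175 \right)} = \left(-124 + 179 \left(-135\right)\right) - 175 = \left(-124 - 24165\right) - 175 = -24289 - 175 = -24464$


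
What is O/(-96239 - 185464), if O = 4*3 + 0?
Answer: -4/93901 ≈ -4.2598e-5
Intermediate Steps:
O = 12 (O = 12 + 0 = 12)
O/(-96239 - 185464) = 12/(-96239 - 185464) = 12/(-281703) = -1/281703*12 = -4/93901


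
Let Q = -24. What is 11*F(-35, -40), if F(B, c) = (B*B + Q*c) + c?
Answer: 23595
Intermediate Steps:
F(B, c) = B**2 - 23*c (F(B, c) = (B*B - 24*c) + c = (B**2 - 24*c) + c = B**2 - 23*c)
11*F(-35, -40) = 11*((-35)**2 - 23*(-40)) = 11*(1225 + 920) = 11*2145 = 23595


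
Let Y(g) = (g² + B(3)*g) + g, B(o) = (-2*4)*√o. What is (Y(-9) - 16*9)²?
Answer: 20736 - 10368*√3 ≈ 2778.1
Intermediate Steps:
B(o) = -8*√o
Y(g) = g + g² - 8*g*√3 (Y(g) = (g² + (-8*√3)*g) + g = (g² - 8*g*√3) + g = g + g² - 8*g*√3)
(Y(-9) - 16*9)² = (-9*(1 - 9 - 8*√3) - 16*9)² = (-9*(-8 - 8*√3) - 144)² = ((72 + 72*√3) - 144)² = (-72 + 72*√3)²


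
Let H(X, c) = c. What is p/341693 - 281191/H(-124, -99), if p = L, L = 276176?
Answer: 8737121617/3075237 ≈ 2841.1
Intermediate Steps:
p = 276176
p/341693 - 281191/H(-124, -99) = 276176/341693 - 281191/(-99) = 276176*(1/341693) - 281191*(-1/99) = 276176/341693 + 281191/99 = 8737121617/3075237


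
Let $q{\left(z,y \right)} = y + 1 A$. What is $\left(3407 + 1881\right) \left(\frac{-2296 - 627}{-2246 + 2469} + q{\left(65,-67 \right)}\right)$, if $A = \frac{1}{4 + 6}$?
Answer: $- \frac{471734548}{1115} \approx -4.2308 \cdot 10^{5}$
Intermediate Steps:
$A = \frac{1}{10} \approx 0.1$
$q{\left(z,y \right)} = \frac{1}{10} + y$ ($q{\left(z,y \right)} = y + 1 \cdot \frac{1}{10} = y + \frac{1}{10} = \frac{1}{10} + y$)
$\left(3407 + 1881\right) \left(\frac{-2296 - 627}{-2246 + 2469} + q{\left(65,-67 \right)}\right) = \left(3407 + 1881\right) \left(\frac{-2296 - 627}{-2246 + 2469} + \left(\frac{1}{10} - 67\right)\right) = 5288 \left(- \frac{2923}{223} - \frac{669}{10}\right) = 5288 \left(- \frac{178417}{2230}\right) = - \frac{471734548}{1115}$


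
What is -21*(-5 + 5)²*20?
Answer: 0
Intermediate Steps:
-21*(-5 + 5)²*20 = -21*0²*20 = -21*0*20 = 0*20 = 0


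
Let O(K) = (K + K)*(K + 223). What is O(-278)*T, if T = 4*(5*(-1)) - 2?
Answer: -672760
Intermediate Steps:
T = -22 (T = 4*(-5) - 2 = -20 - 2 = -22)
O(K) = 2*K*(223 + K) (O(K) = (2*K)*(223 + K) = 2*K*(223 + K))
O(-278)*T = (2*(-278)*(223 - 278))*(-22) = (2*(-278)*(-55))*(-22) = 30580*(-22) = -672760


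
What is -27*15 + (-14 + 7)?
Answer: -412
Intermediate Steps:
-27*15 + (-14 + 7) = -405 - 7 = -412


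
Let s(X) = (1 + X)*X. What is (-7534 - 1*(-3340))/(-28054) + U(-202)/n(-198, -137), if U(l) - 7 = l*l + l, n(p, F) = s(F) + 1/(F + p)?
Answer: 203912403148/87552592413 ≈ 2.3290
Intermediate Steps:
s(X) = X*(1 + X)
n(p, F) = 1/(F + p) + F*(1 + F) (n(p, F) = F*(1 + F) + 1/(F + p) = 1/(F + p) + F*(1 + F))
U(l) = 7 + l + l² (U(l) = 7 + (l*l + l) = 7 + (l² + l) = 7 + (l + l²) = 7 + l + l²)
(-7534 - 1*(-3340))/(-28054) + U(-202)/n(-198, -137) = (-7534 - 1*(-3340))/(-28054) + (7 - 202 + (-202)²)/(((1 + (-137)²*(1 - 137) - 137*(-198)*(1 - 137))/(-137 - 198))) = (-7534 + 3340)*(-1/28054) + (7 - 202 + 40804)/(((1 + 18769*(-136) - 137*(-198)*(-136))/(-335))) = -4194*(-1/28054) + 40609/((-(1 - 2552584 - 3689136)/335)) = 2097/14027 + 40609/((-1/335*(-6241719))) = 2097/14027 + 40609/(6241719/335) = 2097/14027 + 40609*(335/6241719) = 2097/14027 + 13604015/6241719 = 203912403148/87552592413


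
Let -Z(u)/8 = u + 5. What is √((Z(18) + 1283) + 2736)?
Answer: √3835 ≈ 61.927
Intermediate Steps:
Z(u) = -40 - 8*u (Z(u) = -8*(u + 5) = -8*(5 + u) = -40 - 8*u)
√((Z(18) + 1283) + 2736) = √(((-40 - 8*18) + 1283) + 2736) = √(((-40 - 144) + 1283) + 2736) = √((-184 + 1283) + 2736) = √(1099 + 2736) = √3835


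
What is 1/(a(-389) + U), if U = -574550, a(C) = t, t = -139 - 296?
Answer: -1/574985 ≈ -1.7392e-6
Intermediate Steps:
t = -435
a(C) = -435
1/(a(-389) + U) = 1/(-435 - 574550) = 1/(-574985) = -1/574985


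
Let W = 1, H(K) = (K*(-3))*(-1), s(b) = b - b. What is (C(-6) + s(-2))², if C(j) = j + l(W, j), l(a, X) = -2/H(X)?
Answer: 2809/81 ≈ 34.679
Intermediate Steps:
s(b) = 0
H(K) = 3*K (H(K) = -3*K*(-1) = 3*K)
l(a, X) = -2/(3*X) (l(a, X) = -2*1/(3*X) = -2/(3*X))
C(j) = j - 2/(3*j)
(C(-6) + s(-2))² = ((-6 - ⅔/(-6)) + 0)² = ((-6 - ⅔*(-⅙)) + 0)² = ((-6 + ⅑) + 0)² = (-53/9 + 0)² = (-53/9)² = 2809/81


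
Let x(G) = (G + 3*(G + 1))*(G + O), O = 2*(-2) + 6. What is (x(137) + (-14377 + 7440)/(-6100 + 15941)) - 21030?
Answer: 546749182/9841 ≈ 55558.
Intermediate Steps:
O = 2 (O = -4 + 6 = 2)
x(G) = (2 + G)*(3 + 4*G) (x(G) = (G + 3*(G + 1))*(G + 2) = (G + 3*(1 + G))*(2 + G) = (G + (3 + 3*G))*(2 + G) = (3 + 4*G)*(2 + G) = (2 + G)*(3 + 4*G))
(x(137) + (-14377 + 7440)/(-6100 + 15941)) - 21030 = ((6 + 4*137**2 + 11*137) + (-14377 + 7440)/(-6100 + 15941)) - 21030 = ((6 + 4*18769 + 1507) - 6937/9841) - 21030 = ((6 + 75076 + 1507) - 6937*1/9841) - 21030 = (76589 - 6937/9841) - 21030 = 753705412/9841 - 21030 = 546749182/9841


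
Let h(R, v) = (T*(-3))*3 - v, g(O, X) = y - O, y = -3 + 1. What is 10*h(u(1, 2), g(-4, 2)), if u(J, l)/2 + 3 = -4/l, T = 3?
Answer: -290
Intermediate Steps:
u(J, l) = -6 - 8/l (u(J, l) = -6 + 2*(-4/l) = -6 - 8/l)
y = -2
g(O, X) = -2 - O
h(R, v) = -27 - v (h(R, v) = (3*(-3))*3 - v = -9*3 - v = -27 - v)
10*h(u(1, 2), g(-4, 2)) = 10*(-27 - (-2 - 1*(-4))) = 10*(-27 - (-2 + 4)) = 10*(-27 - 1*2) = 10*(-27 - 2) = 10*(-29) = -290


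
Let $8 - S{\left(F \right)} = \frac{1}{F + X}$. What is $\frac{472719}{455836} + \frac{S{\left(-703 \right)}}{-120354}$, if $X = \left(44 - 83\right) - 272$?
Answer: $\frac{7210804380487}{6953718693402} \approx 1.037$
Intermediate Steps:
$X = -311$ ($X = -39 - 272 = -311$)
$S{\left(F \right)} = 8 - \frac{1}{-311 + F}$ ($S{\left(F \right)} = 8 - \frac{1}{F - 311} = 8 - \frac{1}{-311 + F}$)
$\frac{472719}{455836} + \frac{S{\left(-703 \right)}}{-120354} = \frac{472719}{455836} + \frac{\frac{1}{-311 - 703} \left(-2489 + 8 \left(-703\right)\right)}{-120354} = 472719 \cdot \frac{1}{455836} + \frac{-2489 - 5624}{-1014} \left(- \frac{1}{120354}\right) = \frac{472719}{455836} + \left(- \frac{1}{1014}\right) \left(-8113\right) \left(- \frac{1}{120354}\right) = \frac{472719}{455836} + \frac{8113}{1014} \left(- \frac{1}{120354}\right) = \frac{472719}{455836} - \frac{8113}{122038956} = \frac{7210804380487}{6953718693402}$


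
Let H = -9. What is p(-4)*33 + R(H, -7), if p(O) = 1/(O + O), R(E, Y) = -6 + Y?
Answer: -137/8 ≈ -17.125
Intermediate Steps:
p(O) = 1/(2*O)
p(-4)*33 + R(H, -7) = ((1/2)/(-4))*33 + (-6 - 7) = ((1/2)*(-1/4))*33 - 13 = -1/8*33 - 13 = -33/8 - 13 = -137/8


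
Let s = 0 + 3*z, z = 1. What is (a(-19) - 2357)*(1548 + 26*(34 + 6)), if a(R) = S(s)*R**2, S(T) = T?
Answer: -3297112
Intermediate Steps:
s = 3 (s = 0 + 3*1 = 0 + 3 = 3)
a(R) = 3*R**2
(a(-19) - 2357)*(1548 + 26*(34 + 6)) = (3*(-19)**2 - 2357)*(1548 + 26*(34 + 6)) = (3*361 - 2357)*(1548 + 26*40) = (1083 - 2357)*(1548 + 1040) = -1274*2588 = -3297112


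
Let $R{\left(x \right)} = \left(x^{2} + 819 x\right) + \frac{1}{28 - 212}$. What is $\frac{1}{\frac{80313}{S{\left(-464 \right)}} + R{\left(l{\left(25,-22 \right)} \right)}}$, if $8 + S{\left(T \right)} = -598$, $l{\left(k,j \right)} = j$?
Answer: $- \frac{18584}{328314889} \approx -5.6604 \cdot 10^{-5}$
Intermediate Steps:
$S{\left(T \right)} = -606$ ($S{\left(T \right)} = -8 - 598 = -606$)
$R{\left(x \right)} = - \frac{1}{184} + x^{2} + 819 x$ ($R{\left(x \right)} = \left(x^{2} + 819 x\right) + \frac{1}{-184} = \left(x^{2} + 819 x\right) - \frac{1}{184} = - \frac{1}{184} + x^{2} + 819 x$)
$\frac{1}{\frac{80313}{S{\left(-464 \right)}} + R{\left(l{\left(25,-22 \right)} \right)}} = \frac{1}{\frac{80313}{-606} + \left(- \frac{1}{184} + \left(-22\right)^{2} + 819 \left(-22\right)\right)} = \frac{1}{80313 \left(- \frac{1}{606}\right) - \frac{3226257}{184}} = \frac{1}{- \frac{26771}{202} - \frac{3226257}{184}} = \frac{1}{- \frac{328314889}{18584}} = - \frac{18584}{328314889}$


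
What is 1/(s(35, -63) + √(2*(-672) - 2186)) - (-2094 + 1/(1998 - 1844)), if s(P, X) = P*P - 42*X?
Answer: 439391912669/209834394 - I*√3530/14988171 ≈ 2094.0 - 3.964e-6*I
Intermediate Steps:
s(P, X) = P² - 42*X
1/(s(35, -63) + √(2*(-672) - 2186)) - (-2094 + 1/(1998 - 1844)) = 1/((35² - 42*(-63)) + √(2*(-672) - 2186)) - (-2094 + 1/(1998 - 1844)) = 1/((1225 + 2646) + √(-1344 - 2186)) - (-2094 + 1/154) = 1/(3871 + √(-3530)) - (-2094 + 1/154) = 1/(3871 + I*√3530) - 1*(-322475/154) = 1/(3871 + I*√3530) + 322475/154 = 322475/154 + 1/(3871 + I*√3530)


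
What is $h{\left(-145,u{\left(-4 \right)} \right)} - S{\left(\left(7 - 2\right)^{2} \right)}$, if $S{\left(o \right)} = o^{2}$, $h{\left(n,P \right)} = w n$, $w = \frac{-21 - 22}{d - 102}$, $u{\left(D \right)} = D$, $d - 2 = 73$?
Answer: $- \frac{23110}{27} \approx -855.93$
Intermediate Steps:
$d = 75$ ($d = 2 + 73 = 75$)
$w = \frac{43}{27}$ ($w = \frac{-21 - 22}{75 - 102} = - \frac{43}{-27} = \left(-43\right) \left(- \frac{1}{27}\right) = \frac{43}{27} \approx 1.5926$)
$h{\left(n,P \right)} = \frac{43 n}{27}$
$h{\left(-145,u{\left(-4 \right)} \right)} - S{\left(\left(7 - 2\right)^{2} \right)} = \frac{43}{27} \left(-145\right) - \left(\left(7 - 2\right)^{2}\right)^{2} = - \frac{6235}{27} - \left(5^{2}\right)^{2} = - \frac{6235}{27} - 25^{2} = - \frac{6235}{27} - 625 = - \frac{23110}{27}$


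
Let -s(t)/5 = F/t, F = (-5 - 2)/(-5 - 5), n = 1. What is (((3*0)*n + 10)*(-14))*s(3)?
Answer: 490/3 ≈ 163.33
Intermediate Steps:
F = 7/10 (F = -7/(-10) = -7*(-⅒) = 7/10 ≈ 0.70000)
s(t) = -7/(2*t)
(((3*0)*n + 10)*(-14))*s(3) = (((3*0)*1 + 10)*(-14))*(-7/2/3) = ((0*1 + 10)*(-14))*(-7/2*⅓) = ((0 + 10)*(-14))*(-7/6) = (10*(-14))*(-7/6) = -140*(-7/6) = 490/3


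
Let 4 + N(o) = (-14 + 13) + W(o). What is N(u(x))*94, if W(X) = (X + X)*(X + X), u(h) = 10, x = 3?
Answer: 37130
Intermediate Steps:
W(X) = 4*X**2 (W(X) = (2*X)*(2*X) = 4*X**2)
N(o) = -5 + 4*o**2 (N(o) = -4 + ((-14 + 13) + 4*o**2) = -4 + (-1 + 4*o**2) = -5 + 4*o**2)
N(u(x))*94 = (-5 + 4*10**2)*94 = (-5 + 4*100)*94 = (-5 + 400)*94 = 395*94 = 37130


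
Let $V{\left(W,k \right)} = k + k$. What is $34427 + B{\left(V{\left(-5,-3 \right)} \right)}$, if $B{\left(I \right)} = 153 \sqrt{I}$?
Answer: $34427 + 153 i \sqrt{6} \approx 34427.0 + 374.77 i$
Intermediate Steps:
$V{\left(W,k \right)} = 2 k$
$34427 + B{\left(V{\left(-5,-3 \right)} \right)} = 34427 + 153 \sqrt{2 \left(-3\right)} = 34427 + 153 \sqrt{-6} = 34427 + 153 i \sqrt{6}$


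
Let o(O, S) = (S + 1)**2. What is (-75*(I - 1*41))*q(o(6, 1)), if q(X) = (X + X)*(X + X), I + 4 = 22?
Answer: 110400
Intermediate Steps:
I = 18 (I = -4 + 22 = 18)
o(O, S) = (1 + S)**2
q(X) = 4*X**2 (q(X) = (2*X)*(2*X) = 4*X**2)
(-75*(I - 1*41))*q(o(6, 1)) = (-75*(18 - 1*41))*(4*((1 + 1)**2)**2) = (-75*(18 - 41))*(4*(2**2)**2) = (-75*(-23))*(4*4**2) = 1725*(4*16) = 1725*64 = 110400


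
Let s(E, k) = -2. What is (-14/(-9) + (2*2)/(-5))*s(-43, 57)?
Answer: -68/45 ≈ -1.5111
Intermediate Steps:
(-14/(-9) + (2*2)/(-5))*s(-43, 57) = (-14/(-9) + (2*2)/(-5))*(-2) = (-14*(-1/9) + 4*(-1/5))*(-2) = (14/9 - 4/5)*(-2) = (34/45)*(-2) = -68/45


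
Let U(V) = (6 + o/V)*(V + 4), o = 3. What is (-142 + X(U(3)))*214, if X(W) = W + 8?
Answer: -18190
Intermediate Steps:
U(V) = (4 + V)*(6 + 3/V) (U(V) = (6 + 3/V)*(V + 4) = (6 + 3/V)*(4 + V) = (4 + V)*(6 + 3/V))
X(W) = 8 + W
(-142 + X(U(3)))*214 = (-142 + (8 + (27 + 6*3 + 12/3)))*214 = (-142 + (8 + (27 + 18 + 12*(1/3))))*214 = (-142 + (8 + (27 + 18 + 4)))*214 = (-142 + (8 + 49))*214 = (-142 + 57)*214 = -85*214 = -18190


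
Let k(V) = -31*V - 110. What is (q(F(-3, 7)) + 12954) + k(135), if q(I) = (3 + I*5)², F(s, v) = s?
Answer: 8803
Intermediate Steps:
q(I) = (3 + 5*I)²
k(V) = -110 - 31*V
(q(F(-3, 7)) + 12954) + k(135) = ((3 + 5*(-3))² + 12954) + (-110 - 31*135) = ((3 - 15)² + 12954) + (-110 - 4185) = ((-12)² + 12954) - 4295 = (144 + 12954) - 4295 = 13098 - 4295 = 8803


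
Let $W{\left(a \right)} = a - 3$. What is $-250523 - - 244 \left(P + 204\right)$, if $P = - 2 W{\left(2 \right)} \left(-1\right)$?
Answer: $-201235$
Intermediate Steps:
$W{\left(a \right)} = -3 + a$
$P = -2$ ($P = - 2 \left(-3 + 2\right) \left(-1\right) = \left(-2\right) \left(-1\right) \left(-1\right) = 2 \left(-1\right) = -2$)
$-250523 - - 244 \left(P + 204\right) = -250523 - - 244 \left(-2 + 204\right) = -250523 - \left(-244\right) 202 = -250523 - -49288 = -250523 + 49288 = -201235$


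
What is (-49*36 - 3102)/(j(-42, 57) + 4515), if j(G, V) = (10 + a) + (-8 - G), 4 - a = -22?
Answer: -4866/4585 ≈ -1.0613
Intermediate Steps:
a = 26 (a = 4 - 1*(-22) = 4 + 22 = 26)
j(G, V) = 28 - G (j(G, V) = (10 + 26) + (-8 - G) = 36 + (-8 - G) = 28 - G)
(-49*36 - 3102)/(j(-42, 57) + 4515) = (-49*36 - 3102)/((28 - 1*(-42)) + 4515) = (-1764 - 3102)/((28 + 42) + 4515) = -4866/(70 + 4515) = -4866/4585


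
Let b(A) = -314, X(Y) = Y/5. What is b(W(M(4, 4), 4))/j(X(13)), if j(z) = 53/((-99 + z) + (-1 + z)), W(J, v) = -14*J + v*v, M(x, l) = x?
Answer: 148836/265 ≈ 561.65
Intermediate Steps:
X(Y) = Y/5 (X(Y) = Y*(1/5) = Y/5)
W(J, v) = v**2 - 14*J (W(J, v) = -14*J + v**2 = v**2 - 14*J)
j(z) = 53/(-100 + 2*z)
b(W(M(4, 4), 4))/j(X(13)) = -314/(53/(2*(-50 + (1/5)*13))) = -314/(53/(2*(-50 + 13/5))) = -314/(53/(2*(-237/5))) = -314/((53/2)*(-5/237)) = -314/(-265/474) = -314*(-474/265) = 148836/265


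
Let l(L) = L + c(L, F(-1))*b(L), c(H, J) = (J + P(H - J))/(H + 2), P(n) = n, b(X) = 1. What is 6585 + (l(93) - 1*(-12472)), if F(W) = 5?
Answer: 1819343/95 ≈ 19151.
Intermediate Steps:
c(H, J) = H/(2 + H) (c(H, J) = (J + (H - J))/(H + 2) = H/(2 + H))
l(L) = L + L/(2 + L) (l(L) = L + (L/(2 + L))*1 = L + L/(2 + L))
6585 + (l(93) - 1*(-12472)) = 6585 + (93*(3 + 93)/(2 + 93) - 1*(-12472)) = 6585 + (93*96/95 + 12472) = 6585 + (93*(1/95)*96 + 12472) = 6585 + (8928/95 + 12472) = 6585 + 1193768/95 = 1819343/95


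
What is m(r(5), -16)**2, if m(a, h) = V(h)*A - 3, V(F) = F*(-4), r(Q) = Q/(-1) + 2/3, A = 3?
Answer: 35721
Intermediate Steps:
r(Q) = 2/3 - Q (r(Q) = Q*(-1) + 2*(1/3) = -Q + 2/3 = 2/3 - Q)
V(F) = -4*F
m(a, h) = -3 - 12*h (m(a, h) = -4*h*3 - 3 = -12*h - 3 = -3 - 12*h)
m(r(5), -16)**2 = (-3 - 12*(-16))**2 = (-3 + 192)**2 = 189**2 = 35721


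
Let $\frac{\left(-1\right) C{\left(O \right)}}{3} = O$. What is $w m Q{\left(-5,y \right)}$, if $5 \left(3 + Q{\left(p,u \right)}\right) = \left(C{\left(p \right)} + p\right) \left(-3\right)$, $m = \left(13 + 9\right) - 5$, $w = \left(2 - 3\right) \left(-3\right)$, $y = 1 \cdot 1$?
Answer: $-459$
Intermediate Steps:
$y = 1$
$C{\left(O \right)} = - 3 O$
$w = 3$ ($w = \left(-1\right) \left(-3\right) = 3$)
$m = 17$ ($m = 22 - 5 = 17$)
$Q{\left(p,u \right)} = -3 + \frac{6 p}{5}$ ($Q{\left(p,u \right)} = -3 + \frac{\left(- 3 p + p\right) \left(-3\right)}{5} = -3 + \frac{- 2 p \left(-3\right)}{5} = -3 + \frac{6 p}{5}$)
$w m Q{\left(-5,y \right)} = 3 \cdot 17 \left(-3 + \frac{6}{5} \left(-5\right)\right) = 51 \left(-3 - 6\right) = 51 \left(-9\right) = -459$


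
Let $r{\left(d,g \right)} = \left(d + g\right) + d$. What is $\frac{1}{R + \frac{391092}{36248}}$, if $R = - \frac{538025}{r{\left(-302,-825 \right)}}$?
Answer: $\frac{563026}{218056529} \approx 0.002582$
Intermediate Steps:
$r{\left(d,g \right)} = g + 2 d$
$R = \frac{538025}{1429}$ ($R = - \frac{538025}{-825 + 2 \left(-302\right)} = - \frac{538025}{-825 - 604} = - \frac{538025}{-1429} = \left(-538025\right) \left(- \frac{1}{1429}\right) = \frac{538025}{1429} \approx 376.5$)
$\frac{1}{R + \frac{391092}{36248}} = \frac{1}{\frac{538025}{1429} + \frac{391092}{36248}} = \frac{1}{\frac{538025}{1429} + 391092 \cdot \frac{1}{36248}} = \frac{1}{\frac{538025}{1429} + \frac{4251}{394}} = \frac{1}{\frac{218056529}{563026}} = \frac{563026}{218056529}$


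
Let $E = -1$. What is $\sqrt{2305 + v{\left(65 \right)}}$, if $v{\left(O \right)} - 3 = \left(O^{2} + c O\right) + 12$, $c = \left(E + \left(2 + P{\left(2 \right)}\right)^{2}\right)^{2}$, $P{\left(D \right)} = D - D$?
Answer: $\sqrt{7130} \approx 84.439$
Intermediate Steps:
$P{\left(D \right)} = 0$
$c = 9$ ($c = \left(-1 + \left(2 + 0\right)^{2}\right)^{2} = \left(-1 + 2^{2}\right)^{2} = \left(-1 + 4\right)^{2} = 3^{2} = 9$)
$v{\left(O \right)} = 15 + O^{2} + 9 O$ ($v{\left(O \right)} = 3 + \left(\left(O^{2} + 9 O\right) + 12\right) = 3 + \left(12 + O^{2} + 9 O\right) = 15 + O^{2} + 9 O$)
$\sqrt{2305 + v{\left(65 \right)}} = \sqrt{2305 + \left(15 + 65^{2} + 9 \cdot 65\right)} = \sqrt{2305 + \left(15 + 4225 + 585\right)} = \sqrt{2305 + 4825} = \sqrt{7130}$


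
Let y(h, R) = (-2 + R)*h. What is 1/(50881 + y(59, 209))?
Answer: 1/63094 ≈ 1.5849e-5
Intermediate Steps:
y(h, R) = h*(-2 + R)
1/(50881 + y(59, 209)) = 1/(50881 + 59*(-2 + 209)) = 1/(50881 + 59*207) = 1/(50881 + 12213) = 1/63094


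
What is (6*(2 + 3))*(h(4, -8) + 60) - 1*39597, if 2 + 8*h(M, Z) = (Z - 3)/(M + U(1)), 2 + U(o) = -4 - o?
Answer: -151163/4 ≈ -37791.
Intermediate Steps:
U(o) = -6 - o (U(o) = -2 + (-4 - o) = -6 - o)
h(M, Z) = -¼ + (-3 + Z)/(8*(-7 + M)) (h(M, Z) = -¼ + ((Z - 3)/(M + (-6 - 1*1)))/8 = -¼ + ((-3 + Z)/(M + (-6 - 1)))/8 = -¼ + ((-3 + Z)/(M - 7))/8 = -¼ + ((-3 + Z)/(-7 + M))/8 = -¼ + (-3 + Z)/(8*(-7 + M)))
(6*(2 + 3))*(h(4, -8) + 60) - 1*39597 = (6*(2 + 3))*((11 - 8 - 2*4)/(8*(-7 + 4)) + 60) - 1*39597 = (6*5)*((⅛)*(11 - 8 - 8)/(-3) + 60) - 39597 = 30*((⅛)*(-⅓)*(-5) + 60) - 39597 = 30*(5/24 + 60) - 39597 = 30*(1445/24) - 39597 = 7225/4 - 39597 = -151163/4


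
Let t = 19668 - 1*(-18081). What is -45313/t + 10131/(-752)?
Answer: -416510495/28387248 ≈ -14.672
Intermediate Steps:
t = 37749 (t = 19668 + 18081 = 37749)
-45313/t + 10131/(-752) = -45313/37749 + 10131/(-752) = -45313*1/37749 + 10131*(-1/752) = -45313/37749 - 10131/752 = -416510495/28387248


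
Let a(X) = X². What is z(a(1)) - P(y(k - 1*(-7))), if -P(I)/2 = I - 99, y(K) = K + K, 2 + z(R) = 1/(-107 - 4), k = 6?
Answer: -16429/111 ≈ -148.01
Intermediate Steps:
z(R) = -223/111 (z(R) = -2 + 1/(-107 - 4) = -2 + 1/(-111) = -2 - 1/111 = -223/111)
y(K) = 2*K
P(I) = 198 - 2*I (P(I) = -2*(I - 99) = -2*(-99 + I) = 198 - 2*I)
z(a(1)) - P(y(k - 1*(-7))) = -223/111 - (198 - 4*(6 - 1*(-7))) = -223/111 - (198 - 4*(6 + 7)) = -223/111 - (198 - 4*13) = -223/111 - (198 - 2*26) = -223/111 - (198 - 52) = -223/111 - 1*146 = -223/111 - 146 = -16429/111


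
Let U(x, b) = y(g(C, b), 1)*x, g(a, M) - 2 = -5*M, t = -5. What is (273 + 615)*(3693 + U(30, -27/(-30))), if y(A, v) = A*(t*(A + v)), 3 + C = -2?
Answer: 2779884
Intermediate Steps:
C = -5 (C = -3 - 2 = -5)
g(a, M) = 2 - 5*M
y(A, v) = A*(-5*A - 5*v) (y(A, v) = A*(-5*(A + v)) = A*(-5*A - 5*v))
U(x, b) = -5*x*(2 - 5*b)*(3 - 5*b) (U(x, b) = (-5*(2 - 5*b)*((2 - 5*b) + 1))*x = (-5*(2 - 5*b)*(3 - 5*b))*x = -5*x*(2 - 5*b)*(3 - 5*b))
(273 + 615)*(3693 + U(30, -27/(-30))) = (273 + 615)*(3693 + 5*30*(-6 - 25*(-27/(-30))**2 + 25*(-27/(-30)))) = 888*(3693 + 5*30*(-6 - 25*(-27*(-1/30))**2 + 25*(-27*(-1/30)))) = 888*(3693 + 5*30*(-6 - 25*(9/10)**2 + 25*(9/10))) = 888*(3693 + 5*30*(-6 - 25*81/100 + 45/2)) = 888*(3693 + 5*30*(-6 - 81/4 + 45/2)) = 888*(3693 + 5*30*(-15/4)) = 888*(3693 - 1125/2) = 888*(6261/2) = 2779884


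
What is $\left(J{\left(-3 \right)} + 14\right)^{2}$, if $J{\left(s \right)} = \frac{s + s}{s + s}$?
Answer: $225$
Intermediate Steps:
$J{\left(s \right)} = 1$ ($J{\left(s \right)} = \frac{2 s}{2 s} = 2 s \frac{1}{2 s} = 1$)
$\left(J{\left(-3 \right)} + 14\right)^{2} = \left(1 + 14\right)^{2} = 15^{2} = 225$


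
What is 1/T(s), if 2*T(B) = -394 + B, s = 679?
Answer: 2/285 ≈ 0.0070175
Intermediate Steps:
T(B) = -197 + B/2 (T(B) = (-394 + B)/2 = -197 + B/2)
1/T(s) = 1/(-197 + (½)*679) = 1/(-197 + 679/2) = 1/(285/2) = 2/285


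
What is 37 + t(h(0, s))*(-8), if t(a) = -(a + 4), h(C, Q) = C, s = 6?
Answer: 69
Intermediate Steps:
t(a) = -4 - a (t(a) = -(4 + a) = -4 - a)
37 + t(h(0, s))*(-8) = 37 + (-4 - 1*0)*(-8) = 37 + (-4 + 0)*(-8) = 37 - 4*(-8) = 37 + 32 = 69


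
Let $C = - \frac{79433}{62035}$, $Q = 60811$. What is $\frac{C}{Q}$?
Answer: $- \frac{79433}{3772410385} \approx -2.1056 \cdot 10^{-5}$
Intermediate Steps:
$C = - \frac{79433}{62035}$ ($C = \left(-79433\right) \frac{1}{62035} = - \frac{79433}{62035} \approx -1.2805$)
$\frac{C}{Q} = - \frac{79433}{62035 \cdot 60811} = \left(- \frac{79433}{62035}\right) \frac{1}{60811} = - \frac{79433}{3772410385}$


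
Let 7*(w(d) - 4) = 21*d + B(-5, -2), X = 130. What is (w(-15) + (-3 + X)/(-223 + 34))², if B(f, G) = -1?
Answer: 1274641/729 ≈ 1748.5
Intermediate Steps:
w(d) = 27/7 + 3*d (w(d) = 4 + (21*d - 1)/7 = 4 + (-1 + 21*d)/7 = 4 + (-⅐ + 3*d) = 27/7 + 3*d)
(w(-15) + (-3 + X)/(-223 + 34))² = ((27/7 + 3*(-15)) + (-3 + 130)/(-223 + 34))² = ((27/7 - 45) + 127/(-189))² = (-288/7 + 127*(-1/189))² = (-288/7 - 127/189)² = (-1129/27)² = 1274641/729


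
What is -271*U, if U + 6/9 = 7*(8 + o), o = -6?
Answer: -10840/3 ≈ -3613.3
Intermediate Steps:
U = 40/3 (U = -⅔ + 7*(8 - 6) = -⅔ + 7*2 = -⅔ + 14 = 40/3 ≈ 13.333)
-271*U = -271*40/3 = -10840/3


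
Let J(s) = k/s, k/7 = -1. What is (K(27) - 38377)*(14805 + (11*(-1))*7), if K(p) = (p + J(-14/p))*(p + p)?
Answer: -533006320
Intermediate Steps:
k = -7 (k = 7*(-1) = -7)
J(s) = -7/s
K(p) = 3*p**2 (K(p) = (p - 7*(-p/14))*(p + p) = (p - (-1)*p/2)*(2*p) = (p + p/2)*(2*p) = (3*p/2)*(2*p) = 3*p**2)
(K(27) - 38377)*(14805 + (11*(-1))*7) = (3*27**2 - 38377)*(14805 + (11*(-1))*7) = (3*729 - 38377)*(14805 - 11*7) = (2187 - 38377)*(14805 - 77) = -36190*14728 = -533006320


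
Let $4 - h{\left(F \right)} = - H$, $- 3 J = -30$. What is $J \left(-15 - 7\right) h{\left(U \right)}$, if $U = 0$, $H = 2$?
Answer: $-1320$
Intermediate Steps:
$J = 10$ ($J = \left(- \frac{1}{3}\right) \left(-30\right) = 10$)
$h{\left(F \right)} = 6$ ($h{\left(F \right)} = 4 - \left(-1\right) 2 = 4 - -2 = 4 + 2 = 6$)
$J \left(-15 - 7\right) h{\left(U \right)} = 10 \left(-15 - 7\right) 6 = 10 \left(\left(-22\right) 6\right) = 10 \left(-132\right) = -1320$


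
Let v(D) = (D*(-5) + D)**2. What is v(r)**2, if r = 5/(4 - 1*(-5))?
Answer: 160000/6561 ≈ 24.387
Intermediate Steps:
r = 5/9 (r = 5/(4 + 5) = 5/9 ≈ 0.55556)
v(D) = 16*D**2 (v(D) = (-5*D + D)**2 = (-4*D)**2 = 16*D**2)
v(r)**2 = (16*(5/9)**2)**2 = (16*(25/81))**2 = (400/81)**2 = 160000/6561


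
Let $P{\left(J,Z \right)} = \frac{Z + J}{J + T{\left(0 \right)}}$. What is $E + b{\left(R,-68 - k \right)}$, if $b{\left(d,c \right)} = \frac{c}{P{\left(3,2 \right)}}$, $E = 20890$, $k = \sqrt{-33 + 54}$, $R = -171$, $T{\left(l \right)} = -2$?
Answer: $\frac{104382}{5} - \frac{\sqrt{21}}{5} \approx 20876.0$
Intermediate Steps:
$k = \sqrt{21} \approx 4.5826$
$P{\left(J,Z \right)} = \frac{J + Z}{-2 + J}$ ($P{\left(J,Z \right)} = \frac{Z + J}{J - 2} = \frac{J + Z}{-2 + J}$)
$b{\left(d,c \right)} = \frac{c}{5}$ ($b{\left(d,c \right)} = \frac{c}{\frac{1}{-2 + 3} \left(3 + 2\right)} = \frac{c}{1^{-1} \cdot 5} = \frac{c}{1 \cdot 5} = \frac{c}{5}$)
$E + b{\left(R,-68 - k \right)} = 20890 + \frac{-68 - \sqrt{21}}{5} = 20890 - \left(\frac{68}{5} + \frac{\sqrt{21}}{5}\right) = \frac{104382}{5} - \frac{\sqrt{21}}{5}$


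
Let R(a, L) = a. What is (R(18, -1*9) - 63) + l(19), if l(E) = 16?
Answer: -29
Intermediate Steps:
(R(18, -1*9) - 63) + l(19) = (18 - 63) + 16 = -45 + 16 = -29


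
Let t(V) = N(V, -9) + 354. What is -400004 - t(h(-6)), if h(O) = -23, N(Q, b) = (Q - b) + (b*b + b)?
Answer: -400416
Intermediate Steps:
N(Q, b) = Q + b**2 (N(Q, b) = (Q - b) + (b**2 + b) = (Q - b) + (b + b**2) = Q + b**2)
t(V) = 435 + V (t(V) = (V + (-9)**2) + 354 = (V + 81) + 354 = (81 + V) + 354 = 435 + V)
-400004 - t(h(-6)) = -400004 - (435 - 23) = -400004 - 1*412 = -400004 - 412 = -400416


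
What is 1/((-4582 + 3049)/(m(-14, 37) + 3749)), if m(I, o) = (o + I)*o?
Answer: -4600/1533 ≈ -3.0007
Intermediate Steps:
m(I, o) = o*(I + o) (m(I, o) = (I + o)*o = o*(I + o))
1/((-4582 + 3049)/(m(-14, 37) + 3749)) = 1/((-4582 + 3049)/(37*(-14 + 37) + 3749)) = 1/(-1533/(37*23 + 3749)) = 1/(-1533/(851 + 3749)) = 1/(-1533/4600) = -4600/1533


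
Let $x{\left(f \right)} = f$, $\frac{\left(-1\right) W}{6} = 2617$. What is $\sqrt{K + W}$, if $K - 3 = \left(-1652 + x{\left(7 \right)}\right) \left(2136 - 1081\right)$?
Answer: $i \sqrt{1751174} \approx 1323.3 i$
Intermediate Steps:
$W = -15702$ ($W = \left(-6\right) 2617 = -15702$)
$K = -1735472$ ($K = 3 + \left(-1652 + 7\right) \left(2136 - 1081\right) = 3 - 1735475 = -1735472$)
$\sqrt{K + W} = \sqrt{-1735472 - 15702} = \sqrt{-1751174} = i \sqrt{1751174}$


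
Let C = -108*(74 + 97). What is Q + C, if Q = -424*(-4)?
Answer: -16772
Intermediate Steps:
Q = 1696
C = -18468 (C = -108*171 = -18468)
Q + C = 1696 - 18468 = -16772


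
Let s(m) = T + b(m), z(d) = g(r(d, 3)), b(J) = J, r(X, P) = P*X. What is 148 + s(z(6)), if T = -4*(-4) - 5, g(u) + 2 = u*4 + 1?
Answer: 230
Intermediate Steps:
g(u) = -1 + 4*u (g(u) = -2 + (u*4 + 1) = -2 + (4*u + 1) = -2 + (1 + 4*u) = -1 + 4*u)
z(d) = -1 + 12*d (z(d) = -1 + 4*(3*d) = -1 + 12*d)
T = 11 (T = 16 - 5 = 11)
s(m) = 11 + m
148 + s(z(6)) = 148 + (11 + (-1 + 12*6)) = 148 + (11 + (-1 + 72)) = 148 + (11 + 71) = 148 + 82 = 230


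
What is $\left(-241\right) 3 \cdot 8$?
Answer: $-5784$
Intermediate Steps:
$\left(-241\right) 3 \cdot 8 = \left(-723\right) 8 = -5784$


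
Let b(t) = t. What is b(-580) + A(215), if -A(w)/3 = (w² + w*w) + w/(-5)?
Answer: -277801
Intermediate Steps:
A(w) = -6*w² + 3*w/5 (A(w) = -3*((w² + w*w) + w/(-5)) = -3*((w² + w²) + w*(-⅕)) = -3*(2*w² - w/5) = -6*w² + 3*w/5)
b(-580) + A(215) = -580 + (⅗)*215*(1 - 10*215) = -580 + (⅗)*215*(1 - 2150) = -580 + (⅗)*215*(-2149) = -580 - 277221 = -277801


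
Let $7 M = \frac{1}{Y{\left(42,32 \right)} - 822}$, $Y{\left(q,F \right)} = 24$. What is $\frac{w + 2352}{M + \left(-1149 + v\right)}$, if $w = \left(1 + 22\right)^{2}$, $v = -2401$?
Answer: $- \frac{16093266}{19830301} \approx -0.81155$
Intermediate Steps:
$w = 529$ ($w = 23^{2} = 529$)
$M = - \frac{1}{5586}$ ($M = \frac{1}{7 \left(24 - 822\right)} = \frac{1}{7 \left(-798\right)} = \frac{1}{7} \left(- \frac{1}{798}\right) = - \frac{1}{5586} \approx -0.00017902$)
$\frac{w + 2352}{M + \left(-1149 + v\right)} = \frac{529 + 2352}{- \frac{1}{5586} - 3550} = \frac{2881}{- \frac{1}{5586} - 3550} = \frac{2881}{- \frac{19830301}{5586}} = 2881 \left(- \frac{5586}{19830301}\right) = - \frac{16093266}{19830301}$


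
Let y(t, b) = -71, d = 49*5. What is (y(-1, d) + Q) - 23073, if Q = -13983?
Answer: -37127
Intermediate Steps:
d = 245
(y(-1, d) + Q) - 23073 = (-71 - 13983) - 23073 = -14054 - 23073 = -37127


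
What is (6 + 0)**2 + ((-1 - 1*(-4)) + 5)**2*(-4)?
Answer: -220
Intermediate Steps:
(6 + 0)**2 + ((-1 - 1*(-4)) + 5)**2*(-4) = 6**2 + ((-1 + 4) + 5)**2*(-4) = 36 + (3 + 5)**2*(-4) = 36 + 8**2*(-4) = 36 + 64*(-4) = 36 - 256 = -220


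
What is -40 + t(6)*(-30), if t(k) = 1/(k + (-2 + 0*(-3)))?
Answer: -95/2 ≈ -47.500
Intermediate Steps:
t(k) = 1/(-2 + k) (t(k) = 1/(k + (-2 + 0)) = 1/(k - 2) = 1/(-2 + k))
-40 + t(6)*(-30) = -40 - 30/(-2 + 6) = -40 - 30/4 = -40 + (1/4)*(-30) = -40 - 15/2 = -95/2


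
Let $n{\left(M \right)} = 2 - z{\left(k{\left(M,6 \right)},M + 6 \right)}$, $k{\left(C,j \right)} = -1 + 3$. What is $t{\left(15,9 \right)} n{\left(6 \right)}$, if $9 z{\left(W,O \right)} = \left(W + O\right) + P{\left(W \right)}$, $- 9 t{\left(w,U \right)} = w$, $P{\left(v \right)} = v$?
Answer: $- \frac{10}{27} \approx -0.37037$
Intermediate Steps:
$t{\left(w,U \right)} = - \frac{w}{9}$
$k{\left(C,j \right)} = 2$
$z{\left(W,O \right)} = \frac{O}{9} + \frac{2 W}{9}$ ($z{\left(W,O \right)} = \frac{\left(W + O\right) + W}{9} = \frac{\left(O + W\right) + W}{9} = \frac{O + 2 W}{9} = \frac{O}{9} + \frac{2 W}{9}$)
$n{\left(M \right)} = \frac{8}{9} - \frac{M}{9}$ ($n{\left(M \right)} = 2 - \left(\frac{M + 6}{9} + \frac{2}{9} \cdot 2\right) = 2 - \left(\frac{6 + M}{9} + \frac{4}{9}\right) = 2 - \left(\left(\frac{2}{3} + \frac{M}{9}\right) + \frac{4}{9}\right) = 2 - \left(\frac{10}{9} + \frac{M}{9}\right) = \frac{8}{9} - \frac{M}{9}$)
$t{\left(15,9 \right)} n{\left(6 \right)} = \left(- \frac{1}{9}\right) 15 \left(\frac{8}{9} - \frac{2}{3}\right) = - \frac{5 \left(\frac{8}{9} - \frac{2}{3}\right)}{3} = \left(- \frac{5}{3}\right) \frac{2}{9} = - \frac{10}{27}$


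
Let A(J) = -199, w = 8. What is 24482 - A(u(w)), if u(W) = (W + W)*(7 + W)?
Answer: 24681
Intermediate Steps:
u(W) = 2*W*(7 + W) (u(W) = (2*W)*(7 + W) = 2*W*(7 + W))
24482 - A(u(w)) = 24482 - 1*(-199) = 24482 + 199 = 24681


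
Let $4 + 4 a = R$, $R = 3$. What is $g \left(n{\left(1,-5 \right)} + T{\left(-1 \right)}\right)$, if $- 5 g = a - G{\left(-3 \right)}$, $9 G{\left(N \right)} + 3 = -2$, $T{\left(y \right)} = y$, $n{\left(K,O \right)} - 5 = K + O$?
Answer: $0$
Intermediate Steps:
$n{\left(K,O \right)} = 5 + K + O$ ($n{\left(K,O \right)} = 5 + \left(K + O\right) = 5 + K + O$)
$a = - \frac{1}{4}$ ($a = -1 + \frac{1}{4} \cdot 3 = -1 + \frac{3}{4} = - \frac{1}{4} \approx -0.25$)
$G{\left(N \right)} = - \frac{5}{9}$ ($G{\left(N \right)} = - \frac{1}{3} + \frac{1}{9} \left(-2\right) = - \frac{1}{3} - \frac{2}{9} = - \frac{5}{9}$)
$g = - \frac{11}{180}$ ($g = - \frac{- \frac{1}{4} - - \frac{5}{9}}{5} = - \frac{- \frac{1}{4} + \frac{5}{9}}{5} = \left(- \frac{1}{5}\right) \frac{11}{36} = - \frac{11}{180} \approx -0.061111$)
$g \left(n{\left(1,-5 \right)} + T{\left(-1 \right)}\right) = - \frac{11 \left(\left(5 + 1 - 5\right) - 1\right)}{180} = - \frac{11 \left(1 - 1\right)}{180} = \left(- \frac{11}{180}\right) 0 = 0$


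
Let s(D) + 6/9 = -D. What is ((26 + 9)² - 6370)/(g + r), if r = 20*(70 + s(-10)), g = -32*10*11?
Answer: 3087/1160 ≈ 2.6612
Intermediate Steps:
s(D) = -⅔ - D
g = -3520 (g = -320*11 = -3520)
r = 4760/3 (r = 20*(70 + (-⅔ - 1*(-10))) = 20*(70 + (-⅔ + 10)) = 20*(70 + 28/3) = 20*(238/3) = 4760/3 ≈ 1586.7)
((26 + 9)² - 6370)/(g + r) = ((26 + 9)² - 6370)/(-3520 + 4760/3) = (35² - 6370)/(-5800/3) = (1225 - 6370)*(-3/5800) = -5145*(-3/5800) = 3087/1160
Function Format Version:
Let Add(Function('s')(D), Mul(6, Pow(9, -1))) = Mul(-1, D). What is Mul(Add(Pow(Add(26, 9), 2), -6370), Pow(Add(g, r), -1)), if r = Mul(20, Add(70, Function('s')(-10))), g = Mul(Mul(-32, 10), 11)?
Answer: Rational(3087, 1160) ≈ 2.6612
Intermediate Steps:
Function('s')(D) = Add(Rational(-2, 3), Mul(-1, D))
g = -3520 (g = Mul(-320, 11) = -3520)
r = Rational(4760, 3) (r = Mul(20, Add(70, Add(Rational(-2, 3), Mul(-1, -10)))) = Mul(20, Add(70, Add(Rational(-2, 3), 10))) = Mul(20, Add(70, Rational(28, 3))) = Mul(20, Rational(238, 3)) = Rational(4760, 3) ≈ 1586.7)
Mul(Add(Pow(Add(26, 9), 2), -6370), Pow(Add(g, r), -1)) = Mul(Add(Pow(Add(26, 9), 2), -6370), Pow(Add(-3520, Rational(4760, 3)), -1)) = Mul(Add(Pow(35, 2), -6370), Pow(Rational(-5800, 3), -1)) = Mul(Add(1225, -6370), Rational(-3, 5800)) = Mul(-5145, Rational(-3, 5800)) = Rational(3087, 1160)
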